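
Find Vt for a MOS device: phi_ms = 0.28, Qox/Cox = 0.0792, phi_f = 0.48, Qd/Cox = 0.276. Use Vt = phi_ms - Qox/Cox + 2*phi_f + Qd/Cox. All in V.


Step 1: Vt = phi_ms - Qox/Cox + 2*phi_f + Qd/Cox
Step 2: Vt = 0.28 - 0.0792 + 2*0.48 + 0.276
Step 3: Vt = 0.28 - 0.0792 + 0.96 + 0.276
Step 4: Vt = 1.4368 V

1.4368


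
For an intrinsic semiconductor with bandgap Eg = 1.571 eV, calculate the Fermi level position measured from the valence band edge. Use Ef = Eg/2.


Step 1: For an intrinsic semiconductor, the Fermi level sits at midgap.
Step 2: Ef = Eg / 2 = 1.571 / 2 = 0.7855 eV

0.7855


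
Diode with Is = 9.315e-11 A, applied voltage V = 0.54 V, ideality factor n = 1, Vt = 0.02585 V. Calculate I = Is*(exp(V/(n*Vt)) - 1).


Step 1: V/(n*Vt) = 0.54/(1*0.02585) = 20.8897
Step 2: exp(20.8897) = 1.1811e+09
Step 3: I = 9.315e-11 * (1.1811e+09 - 1) = 1.10e-01 A

1.10e-01


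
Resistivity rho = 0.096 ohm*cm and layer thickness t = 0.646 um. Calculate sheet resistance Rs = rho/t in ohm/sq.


Step 1: Convert thickness to cm: t = 0.646 um = 6.4600e-05 cm
Step 2: Rs = rho / t = 0.096 / 6.4600e-05
Step 3: Rs = 1486.1 ohm/sq

1486.1


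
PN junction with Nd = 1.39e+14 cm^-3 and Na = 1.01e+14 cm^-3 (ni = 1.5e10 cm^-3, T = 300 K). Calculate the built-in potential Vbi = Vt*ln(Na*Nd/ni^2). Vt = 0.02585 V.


Step 1: Compute Na*Nd/ni^2 = 1.01e+14 * 1.39e+14 / (1.5e10)^2 = 6.2396e+07
Step 2: ln(6.2396e+07) = 17.9490
Step 3: Vbi = 0.02585 * 17.9490 = 0.464 V

0.464


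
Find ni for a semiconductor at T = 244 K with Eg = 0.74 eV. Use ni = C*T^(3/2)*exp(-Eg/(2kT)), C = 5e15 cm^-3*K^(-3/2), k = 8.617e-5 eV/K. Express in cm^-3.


Step 1: Compute kT = 8.617e-5 * 244 = 0.02102548 eV
Step 2: Exponent = -Eg/(2kT) = -0.74/(2*0.02102548) = -17.59770
Step 3: T^(3/2) = 244^1.5 = 3811.40
Step 4: ni = 5e15 * 3811.40 * exp(-17.59770) = 4.34e+11 cm^-3

4.34e+11


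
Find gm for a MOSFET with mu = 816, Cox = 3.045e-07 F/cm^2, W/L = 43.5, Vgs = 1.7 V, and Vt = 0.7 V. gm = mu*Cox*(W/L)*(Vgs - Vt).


Step 1: Vov = Vgs - Vt = 1.7 - 0.7 = 1.0 V
Step 2: gm = mu * Cox * (W/L) * Vov
Step 3: gm = 816 * 3.045e-07 * 43.5 * 1.0 = 1.08e-02 S

1.08e-02


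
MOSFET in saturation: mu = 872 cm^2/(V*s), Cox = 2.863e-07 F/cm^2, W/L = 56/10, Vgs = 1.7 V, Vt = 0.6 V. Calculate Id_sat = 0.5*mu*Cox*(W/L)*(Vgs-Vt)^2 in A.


Step 1: Overdrive voltage Vov = Vgs - Vt = 1.7 - 0.6 = 1.1 V
Step 2: W/L = 56/10 = 5.6
Step 3: Id = 0.5 * 872 * 2.863e-07 * 5.6 * 1.1^2
Step 4: Id = 8.46e-04 A

8.46e-04


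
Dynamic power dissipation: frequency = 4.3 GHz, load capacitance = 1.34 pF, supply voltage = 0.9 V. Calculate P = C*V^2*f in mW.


Step 1: V^2 = 0.9^2 = 0.81 V^2
Step 2: P = C*V^2*f = 1.34e-12 F * 0.81 * 4.3e9 Hz
Step 3: P = 4.66722e-03 W
Step 4: P = 4.667 mW

4.667


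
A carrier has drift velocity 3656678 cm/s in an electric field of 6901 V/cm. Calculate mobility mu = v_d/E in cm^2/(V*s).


Step 1: mu = v_d / E
Step 2: mu = 3656678 / 6901
Step 3: mu = 529.88 cm^2/(V*s)

529.88


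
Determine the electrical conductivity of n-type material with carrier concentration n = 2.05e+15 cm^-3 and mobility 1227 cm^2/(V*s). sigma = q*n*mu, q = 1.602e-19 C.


Step 1: sigma = q * n * mu
Step 2: sigma = 1.602e-19 * 2.05e+15 * 1227
Step 3: sigma = 4.030e-01 S/cm

4.030e-01


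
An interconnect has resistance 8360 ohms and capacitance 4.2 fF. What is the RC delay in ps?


Step 1: tau = R * C
Step 2: tau = 8360 * 4.2 fF = 8360 * 4.2e-15 F
Step 3: tau = 3.5112e-11 s = 35.112 ps

35.112


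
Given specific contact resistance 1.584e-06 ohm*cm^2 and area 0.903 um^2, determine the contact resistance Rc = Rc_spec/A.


Step 1: Convert area to cm^2: 0.903 um^2 = 9.0300e-09 cm^2
Step 2: Rc = Rc_spec / A = 1.584e-06 / 9.0300e-09
Step 3: Rc = 1.75e+02 ohms

1.75e+02


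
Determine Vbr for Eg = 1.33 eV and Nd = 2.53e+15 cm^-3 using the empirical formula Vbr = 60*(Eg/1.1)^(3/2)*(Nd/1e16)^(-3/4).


Step 1: Eg/1.1 = 1.33/1.1 = 1.209091
Step 2: (Eg/1.1)^1.5 = 1.209091^1.5 = 1.329500
Step 3: (Nd/1e16)^(-0.75) = (0.253)^(-0.75) = 2.803236
Step 4: Vbr = 60 * 1.329500 * 2.803236 = 223.6 V

223.6


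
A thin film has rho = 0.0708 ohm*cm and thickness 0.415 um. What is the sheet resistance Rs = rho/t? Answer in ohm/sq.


Step 1: Convert thickness to cm: t = 0.415 um = 4.1500e-05 cm
Step 2: Rs = rho / t = 0.0708 / 4.1500e-05
Step 3: Rs = 1706.0 ohm/sq

1706.0


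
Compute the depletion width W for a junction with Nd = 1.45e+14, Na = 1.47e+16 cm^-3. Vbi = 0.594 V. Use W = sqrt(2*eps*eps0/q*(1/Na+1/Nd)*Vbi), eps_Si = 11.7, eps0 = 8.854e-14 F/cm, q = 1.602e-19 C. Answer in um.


Step 1: 1/Na + 1/Nd = 1/1.47e+16 + 1/1.45e+14 = 6.96458e-15
Step 2: 2*eps*eps0/q = 2*11.7*8.854e-14/1.602e-19 = 1.293281e+07
Step 3: W^2 = 1.293281e+07 * 6.96458e-15 * 0.594 = 5.35025e-08
Step 4: W = sqrt(5.35025e-08) = 2.313e-04 cm = 2.313 um

2.313


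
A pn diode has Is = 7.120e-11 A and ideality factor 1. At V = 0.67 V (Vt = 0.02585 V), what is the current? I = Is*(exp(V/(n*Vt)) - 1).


Step 1: V/(n*Vt) = 0.67/(1*0.02585) = 25.9188
Step 2: exp(25.9188) = 1.8046e+11
Step 3: I = 7.120e-11 * (1.8046e+11 - 1) = 1.28e+01 A

1.28e+01


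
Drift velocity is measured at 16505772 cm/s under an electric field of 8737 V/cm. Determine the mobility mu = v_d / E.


Step 1: mu = v_d / E
Step 2: mu = 16505772 / 8737
Step 3: mu = 1889.18 cm^2/(V*s)

1889.18


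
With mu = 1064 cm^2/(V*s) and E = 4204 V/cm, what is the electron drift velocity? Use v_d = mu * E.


Step 1: v_d = mu * E
Step 2: v_d = 1064 * 4204 = 4473056
Step 3: v_d = 4.47e+06 cm/s

4.47e+06


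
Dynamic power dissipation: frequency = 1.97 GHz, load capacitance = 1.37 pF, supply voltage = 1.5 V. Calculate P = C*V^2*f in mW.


Step 1: V^2 = 1.5^2 = 2.25 V^2
Step 2: P = C*V^2*f = 1.37e-12 F * 2.25 * 1.97e9 Hz
Step 3: P = 6.072525e-03 W
Step 4: P = 6.073 mW

6.073


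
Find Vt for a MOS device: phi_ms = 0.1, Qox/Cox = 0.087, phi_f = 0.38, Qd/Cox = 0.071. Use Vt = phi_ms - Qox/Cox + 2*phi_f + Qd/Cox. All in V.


Step 1: Vt = phi_ms - Qox/Cox + 2*phi_f + Qd/Cox
Step 2: Vt = 0.1 - 0.087 + 2*0.38 + 0.071
Step 3: Vt = 0.1 - 0.087 + 0.76 + 0.071
Step 4: Vt = 0.844 V

0.844


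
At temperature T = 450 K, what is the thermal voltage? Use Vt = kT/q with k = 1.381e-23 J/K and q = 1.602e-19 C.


Step 1: kT = 1.381e-23 * 450 = 6.2145e-21 J
Step 2: Vt = kT/q = 6.2145e-21 / 1.602e-19
Step 3: Vt = 0.03879 V

0.03879


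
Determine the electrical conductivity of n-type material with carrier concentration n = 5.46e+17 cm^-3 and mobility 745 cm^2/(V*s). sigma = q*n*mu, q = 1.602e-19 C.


Step 1: sigma = q * n * mu
Step 2: sigma = 1.602e-19 * 5.46e+17 * 745
Step 3: sigma = 6.516e+01 S/cm

6.516e+01


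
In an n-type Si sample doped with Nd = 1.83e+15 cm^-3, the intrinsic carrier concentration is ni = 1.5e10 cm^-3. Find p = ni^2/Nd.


Step 1: Since Nd >> ni, n ≈ Nd = 1.83e+15 cm^-3
Step 2: p = ni^2 / n = (1.5e10)^2 / 1.83e+15
Step 3: p = 2.25e20 / 1.83e+15 = 1.23e+05 cm^-3

1.23e+05


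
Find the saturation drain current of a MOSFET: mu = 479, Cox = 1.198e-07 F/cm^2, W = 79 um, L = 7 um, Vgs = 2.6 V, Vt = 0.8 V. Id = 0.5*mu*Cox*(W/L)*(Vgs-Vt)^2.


Step 1: Overdrive voltage Vov = Vgs - Vt = 2.6 - 0.8 = 1.8 V
Step 2: W/L = 79/7 = 11.2857
Step 3: Id = 0.5 * 479 * 1.198e-07 * 11.2857 * 1.8^2
Step 4: Id = 1.05e-03 A

1.05e-03


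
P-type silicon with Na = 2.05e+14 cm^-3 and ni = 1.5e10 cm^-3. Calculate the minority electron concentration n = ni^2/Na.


Step 1: Majority hole concentration p ≈ Na = 2.05e+14 cm^-3
Step 2: n = ni^2 / Na = (1.5e10)^2 / 2.05e+14
Step 3: n = 1.10e+06 cm^-3

1.10e+06


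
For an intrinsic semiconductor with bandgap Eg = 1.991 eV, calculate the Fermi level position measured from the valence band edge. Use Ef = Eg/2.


Step 1: For an intrinsic semiconductor, the Fermi level sits at midgap.
Step 2: Ef = Eg / 2 = 1.991 / 2 = 0.9955 eV

0.9955


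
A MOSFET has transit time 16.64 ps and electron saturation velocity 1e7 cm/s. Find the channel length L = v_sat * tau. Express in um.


Step 1: tau in seconds = 16.64 ps * 1e-12 = 1.6640e-11 s
Step 2: L = v_sat * tau = 1e7 * 1.6640e-11 = 1.6640e-04 cm
Step 3: L in um = 1.6640e-04 * 1e4 = 1.664 um

1.664


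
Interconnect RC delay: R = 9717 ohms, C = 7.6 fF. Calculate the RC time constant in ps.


Step 1: tau = R * C
Step 2: tau = 9717 * 7.6 fF = 9717 * 7.6e-15 F
Step 3: tau = 7.38492e-11 s = 73.8492 ps

73.8492


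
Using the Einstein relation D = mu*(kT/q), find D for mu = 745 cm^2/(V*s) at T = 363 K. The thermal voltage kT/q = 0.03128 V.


Step 1: D = mu * (kT/q)
Step 2: D = 745 * 0.03128
Step 3: D = 23.3 cm^2/s

23.3


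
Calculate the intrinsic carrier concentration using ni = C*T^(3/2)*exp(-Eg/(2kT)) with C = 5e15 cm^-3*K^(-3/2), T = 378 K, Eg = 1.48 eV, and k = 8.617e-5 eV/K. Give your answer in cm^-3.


Step 1: Compute kT = 8.617e-5 * 378 = 0.03257226 eV
Step 2: Exponent = -Eg/(2kT) = -1.48/(2*0.03257226) = -22.71872
Step 3: T^(3/2) = 378^1.5 = 7349.16
Step 4: ni = 5e15 * 7349.16 * exp(-22.71872) = 5.00e+09 cm^-3

5.00e+09


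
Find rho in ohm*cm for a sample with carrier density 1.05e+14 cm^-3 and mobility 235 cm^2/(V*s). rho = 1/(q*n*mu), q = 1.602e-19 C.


Step 1: sigma = q * n * mu = 1.602e-19 * 1.05e+14 * 235 = 3.95294e-03 S/cm
Step 2: rho = 1 / sigma = 1 / 3.95294e-03 = 253 ohm*cm

253


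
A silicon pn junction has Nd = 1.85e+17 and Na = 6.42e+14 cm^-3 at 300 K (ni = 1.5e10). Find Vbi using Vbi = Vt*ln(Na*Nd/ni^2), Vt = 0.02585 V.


Step 1: Compute Na*Nd/ni^2 = 6.42e+14 * 1.85e+17 / (1.5e10)^2 = 5.2787e+11
Step 2: ln(5.2787e+11) = 26.9921
Step 3: Vbi = 0.02585 * 26.9921 = 0.698 V

0.698


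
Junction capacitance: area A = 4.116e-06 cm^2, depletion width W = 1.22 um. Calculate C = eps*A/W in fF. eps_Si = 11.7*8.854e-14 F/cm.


Step 1: eps_Si = 11.7 * 8.854e-14 = 1.035918e-12 F/cm
Step 2: W in cm = 1.22 * 1e-4 = 1.22e-04 cm
Step 3: C = 1.035918e-12 * 4.116e-06 / 1.22e-04 = 3.494950e-14 F
Step 4: C = 34.95 fF

34.95


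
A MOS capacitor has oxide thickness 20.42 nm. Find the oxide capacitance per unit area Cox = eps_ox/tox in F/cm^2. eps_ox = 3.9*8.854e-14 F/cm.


Step 1: eps_ox = 3.9 * 8.854e-14 = 3.45306e-13 F/cm
Step 2: tox in cm = 20.42 nm * 1e-7 = 2.0420e-06 cm
Step 3: Cox = 3.45306e-13 / 2.0420e-06 = 1.69e-07 F/cm^2

1.69e-07


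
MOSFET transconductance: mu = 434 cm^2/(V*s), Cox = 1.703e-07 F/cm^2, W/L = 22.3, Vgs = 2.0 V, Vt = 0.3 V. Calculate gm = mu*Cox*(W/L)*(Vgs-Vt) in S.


Step 1: Vov = Vgs - Vt = 2.0 - 0.3 = 1.7 V
Step 2: gm = mu * Cox * (W/L) * Vov
Step 3: gm = 434 * 1.703e-07 * 22.3 * 1.7 = 2.80e-03 S

2.80e-03


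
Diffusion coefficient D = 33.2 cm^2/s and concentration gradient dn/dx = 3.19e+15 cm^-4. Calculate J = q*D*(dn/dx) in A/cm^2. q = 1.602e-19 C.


Step 1: J = q * D * (dn/dx)
Step 2: J = 1.602e-19 * 33.2 * 3.19e+15
Step 3: J = 1.70e-02 A/cm^2

1.70e-02


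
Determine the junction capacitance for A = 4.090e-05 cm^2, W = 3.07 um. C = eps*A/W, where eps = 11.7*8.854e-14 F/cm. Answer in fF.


Step 1: eps_Si = 11.7 * 8.854e-14 = 1.035918e-12 F/cm
Step 2: W in cm = 3.07 * 1e-4 = 3.07e-04 cm
Step 3: C = 1.035918e-12 * 4.090e-05 / 3.07e-04 = 1.380099e-13 F
Step 4: C = 138.01 fF

138.01


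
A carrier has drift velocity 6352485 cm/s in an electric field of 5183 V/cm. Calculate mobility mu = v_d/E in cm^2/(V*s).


Step 1: mu = v_d / E
Step 2: mu = 6352485 / 5183
Step 3: mu = 1225.64 cm^2/(V*s)

1225.64


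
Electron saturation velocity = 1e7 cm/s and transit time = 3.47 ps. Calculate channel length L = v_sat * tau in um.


Step 1: tau in seconds = 3.47 ps * 1e-12 = 3.4700e-12 s
Step 2: L = v_sat * tau = 1e7 * 3.4700e-12 = 3.4700e-05 cm
Step 3: L in um = 3.4700e-05 * 1e4 = 0.347 um

0.347


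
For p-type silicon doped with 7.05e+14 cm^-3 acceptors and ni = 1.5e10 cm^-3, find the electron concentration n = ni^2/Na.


Step 1: Majority hole concentration p ≈ Na = 7.05e+14 cm^-3
Step 2: n = ni^2 / Na = (1.5e10)^2 / 7.05e+14
Step 3: n = 3.19e+05 cm^-3

3.19e+05


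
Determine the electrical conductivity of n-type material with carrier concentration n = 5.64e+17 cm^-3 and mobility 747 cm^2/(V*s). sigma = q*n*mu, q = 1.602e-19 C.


Step 1: sigma = q * n * mu
Step 2: sigma = 1.602e-19 * 5.64e+17 * 747
Step 3: sigma = 6.749e+01 S/cm

6.749e+01


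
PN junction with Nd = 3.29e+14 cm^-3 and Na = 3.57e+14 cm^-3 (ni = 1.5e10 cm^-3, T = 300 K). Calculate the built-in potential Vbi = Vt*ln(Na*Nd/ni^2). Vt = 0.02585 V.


Step 1: Compute Na*Nd/ni^2 = 3.57e+14 * 3.29e+14 / (1.5e10)^2 = 5.2201e+08
Step 2: ln(5.2201e+08) = 20.0732
Step 3: Vbi = 0.02585 * 20.0732 = 0.519 V

0.519


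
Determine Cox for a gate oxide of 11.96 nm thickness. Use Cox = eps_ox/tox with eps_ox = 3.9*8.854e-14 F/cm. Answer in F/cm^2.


Step 1: eps_ox = 3.9 * 8.854e-14 = 3.45306e-13 F/cm
Step 2: tox in cm = 11.96 nm * 1e-7 = 1.1960e-06 cm
Step 3: Cox = 3.45306e-13 / 1.1960e-06 = 2.89e-07 F/cm^2

2.89e-07


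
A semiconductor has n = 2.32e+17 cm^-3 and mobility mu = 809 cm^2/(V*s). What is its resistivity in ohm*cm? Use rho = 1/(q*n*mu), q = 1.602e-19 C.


Step 1: sigma = q * n * mu = 1.602e-19 * 2.32e+17 * 809 = 3.00676e+01 S/cm
Step 2: rho = 1 / sigma = 1 / 3.00676e+01 = 0.03326 ohm*cm

0.03326


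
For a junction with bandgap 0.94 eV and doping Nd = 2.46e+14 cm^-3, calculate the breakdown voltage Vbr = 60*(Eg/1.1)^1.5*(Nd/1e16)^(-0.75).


Step 1: Eg/1.1 = 0.94/1.1 = 0.854545
Step 2: (Eg/1.1)^1.5 = 0.854545^1.5 = 0.789955
Step 3: (Nd/1e16)^(-0.75) = (0.0246)^(-0.75) = 16.098991
Step 4: Vbr = 60 * 0.789955 * 16.098991 = 763.0 V

763.0


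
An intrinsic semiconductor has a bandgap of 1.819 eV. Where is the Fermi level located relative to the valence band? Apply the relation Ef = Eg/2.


Step 1: For an intrinsic semiconductor, the Fermi level sits at midgap.
Step 2: Ef = Eg / 2 = 1.819 / 2 = 0.9095 eV

0.9095


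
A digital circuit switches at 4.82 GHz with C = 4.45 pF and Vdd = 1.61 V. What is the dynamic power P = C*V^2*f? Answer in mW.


Step 1: V^2 = 1.61^2 = 2.5921 V^2
Step 2: P = C*V^2*f = 4.45e-12 F * 2.5921 * 4.82e9 Hz
Step 3: P = 5.55979529e-02 W
Step 4: P = 55.598 mW

55.598


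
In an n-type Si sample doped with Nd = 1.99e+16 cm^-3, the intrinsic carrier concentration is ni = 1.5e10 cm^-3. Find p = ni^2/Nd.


Step 1: Since Nd >> ni, n ≈ Nd = 1.99e+16 cm^-3
Step 2: p = ni^2 / n = (1.5e10)^2 / 1.99e+16
Step 3: p = 2.25e20 / 1.99e+16 = 1.13e+04 cm^-3

1.13e+04


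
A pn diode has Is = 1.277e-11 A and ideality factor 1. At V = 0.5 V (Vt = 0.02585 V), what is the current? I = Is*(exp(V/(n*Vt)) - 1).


Step 1: V/(n*Vt) = 0.5/(1*0.02585) = 19.3424
Step 2: exp(19.3424) = 2.5136e+08
Step 3: I = 1.277e-11 * (2.5136e+08 - 1) = 3.21e-03 A

3.21e-03


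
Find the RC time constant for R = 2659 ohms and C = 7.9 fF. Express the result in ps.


Step 1: tau = R * C
Step 2: tau = 2659 * 7.9 fF = 2659 * 7.9e-15 F
Step 3: tau = 2.10061e-11 s = 21.0061 ps

21.0061


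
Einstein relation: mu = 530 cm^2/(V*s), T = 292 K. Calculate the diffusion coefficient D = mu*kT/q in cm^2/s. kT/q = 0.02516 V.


Step 1: D = mu * (kT/q)
Step 2: D = 530 * 0.02516
Step 3: D = 13.33 cm^2/s

13.33


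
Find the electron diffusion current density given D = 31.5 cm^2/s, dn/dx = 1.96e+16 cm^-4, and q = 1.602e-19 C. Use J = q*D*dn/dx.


Step 1: J = q * D * (dn/dx)
Step 2: J = 1.602e-19 * 31.5 * 1.96e+16
Step 3: J = 9.89e-02 A/cm^2

9.89e-02


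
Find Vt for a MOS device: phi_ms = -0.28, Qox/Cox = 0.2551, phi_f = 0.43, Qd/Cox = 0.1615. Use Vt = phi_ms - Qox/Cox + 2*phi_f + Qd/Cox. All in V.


Step 1: Vt = phi_ms - Qox/Cox + 2*phi_f + Qd/Cox
Step 2: Vt = -0.28 - 0.2551 + 2*0.43 + 0.1615
Step 3: Vt = -0.28 - 0.2551 + 0.86 + 0.1615
Step 4: Vt = 0.4864 V

0.4864


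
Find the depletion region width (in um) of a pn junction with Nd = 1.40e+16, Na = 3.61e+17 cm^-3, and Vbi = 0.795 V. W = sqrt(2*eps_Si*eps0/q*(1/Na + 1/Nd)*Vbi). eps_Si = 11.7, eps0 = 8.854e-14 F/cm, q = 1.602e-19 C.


Step 1: 1/Na + 1/Nd = 1/3.61e+17 + 1/1.40e+16 = 7.41987e-17
Step 2: 2*eps*eps0/q = 2*11.7*8.854e-14/1.602e-19 = 1.293281e+07
Step 3: W^2 = 1.293281e+07 * 7.41987e-17 * 0.795 = 7.62880e-10
Step 4: W = sqrt(7.62880e-10) = 2.762e-05 cm = 0.2762 um

0.2762


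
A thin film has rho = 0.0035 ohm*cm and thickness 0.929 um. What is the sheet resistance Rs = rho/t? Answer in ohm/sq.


Step 1: Convert thickness to cm: t = 0.929 um = 9.2900e-05 cm
Step 2: Rs = rho / t = 0.0035 / 9.2900e-05
Step 3: Rs = 37.7 ohm/sq

37.7


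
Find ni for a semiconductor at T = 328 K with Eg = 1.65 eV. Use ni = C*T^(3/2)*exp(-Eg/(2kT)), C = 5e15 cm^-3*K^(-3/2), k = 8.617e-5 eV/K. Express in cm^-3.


Step 1: Compute kT = 8.617e-5 * 328 = 0.02826376 eV
Step 2: Exponent = -Eg/(2kT) = -1.65/(2*0.02826376) = -29.18932
Step 3: T^(3/2) = 328^1.5 = 5940.33
Step 4: ni = 5e15 * 5940.33 * exp(-29.18932) = 6.25e+06 cm^-3

6.25e+06


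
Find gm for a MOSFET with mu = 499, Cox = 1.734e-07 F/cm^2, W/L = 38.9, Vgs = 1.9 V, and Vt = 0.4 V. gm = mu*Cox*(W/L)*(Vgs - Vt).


Step 1: Vov = Vgs - Vt = 1.9 - 0.4 = 1.5 V
Step 2: gm = mu * Cox * (W/L) * Vov
Step 3: gm = 499 * 1.734e-07 * 38.9 * 1.5 = 5.05e-03 S

5.05e-03


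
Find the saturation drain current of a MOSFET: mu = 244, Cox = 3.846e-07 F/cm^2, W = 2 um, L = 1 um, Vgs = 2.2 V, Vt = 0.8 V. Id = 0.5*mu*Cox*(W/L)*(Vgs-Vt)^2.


Step 1: Overdrive voltage Vov = Vgs - Vt = 2.2 - 0.8 = 1.4 V
Step 2: W/L = 2/1 = 2
Step 3: Id = 0.5 * 244 * 3.846e-07 * 2 * 1.4^2
Step 4: Id = 1.84e-04 A

1.84e-04


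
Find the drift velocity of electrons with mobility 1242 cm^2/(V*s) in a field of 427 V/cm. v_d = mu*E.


Step 1: v_d = mu * E
Step 2: v_d = 1242 * 427 = 530334
Step 3: v_d = 5.30e+05 cm/s

5.30e+05


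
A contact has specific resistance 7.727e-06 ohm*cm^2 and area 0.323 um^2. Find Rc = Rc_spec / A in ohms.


Step 1: Convert area to cm^2: 0.323 um^2 = 3.2300e-09 cm^2
Step 2: Rc = Rc_spec / A = 7.727e-06 / 3.2300e-09
Step 3: Rc = 2.39e+03 ohms

2.39e+03


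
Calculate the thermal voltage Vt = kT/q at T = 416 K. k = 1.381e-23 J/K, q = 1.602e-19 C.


Step 1: kT = 1.381e-23 * 416 = 5.74496e-21 J
Step 2: Vt = kT/q = 5.74496e-21 / 1.602e-19
Step 3: Vt = 0.03586 V

0.03586


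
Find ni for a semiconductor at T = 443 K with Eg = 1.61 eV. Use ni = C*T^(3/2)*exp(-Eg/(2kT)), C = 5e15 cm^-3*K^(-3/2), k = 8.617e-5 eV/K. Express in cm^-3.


Step 1: Compute kT = 8.617e-5 * 443 = 0.03817331 eV
Step 2: Exponent = -Eg/(2kT) = -1.61/(2*0.03817331) = -21.08803
Step 3: T^(3/2) = 443^1.5 = 9324.07
Step 4: ni = 5e15 * 9324.07 * exp(-21.08803) = 3.24e+10 cm^-3

3.24e+10


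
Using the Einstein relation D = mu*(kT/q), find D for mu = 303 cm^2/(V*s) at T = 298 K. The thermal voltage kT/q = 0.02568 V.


Step 1: D = mu * (kT/q)
Step 2: D = 303 * 0.02568
Step 3: D = 7.78 cm^2/s

7.78


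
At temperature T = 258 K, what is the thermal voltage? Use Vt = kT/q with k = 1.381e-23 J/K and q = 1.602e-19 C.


Step 1: kT = 1.381e-23 * 258 = 3.56298e-21 J
Step 2: Vt = kT/q = 3.56298e-21 / 1.602e-19
Step 3: Vt = 0.02224 V

0.02224


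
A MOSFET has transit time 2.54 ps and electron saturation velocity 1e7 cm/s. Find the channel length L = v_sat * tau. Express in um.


Step 1: tau in seconds = 2.54 ps * 1e-12 = 2.5400e-12 s
Step 2: L = v_sat * tau = 1e7 * 2.5400e-12 = 2.5400e-05 cm
Step 3: L in um = 2.5400e-05 * 1e4 = 0.254 um

0.254


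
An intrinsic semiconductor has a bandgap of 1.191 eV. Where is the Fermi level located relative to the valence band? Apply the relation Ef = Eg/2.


Step 1: For an intrinsic semiconductor, the Fermi level sits at midgap.
Step 2: Ef = Eg / 2 = 1.191 / 2 = 0.5955 eV

0.5955


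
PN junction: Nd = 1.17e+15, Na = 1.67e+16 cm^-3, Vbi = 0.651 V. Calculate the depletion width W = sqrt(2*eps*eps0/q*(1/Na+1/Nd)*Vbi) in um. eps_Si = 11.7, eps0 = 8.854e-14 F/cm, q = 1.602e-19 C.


Step 1: 1/Na + 1/Nd = 1/1.67e+16 + 1/1.17e+15 = 9.14581e-16
Step 2: 2*eps*eps0/q = 2*11.7*8.854e-14/1.602e-19 = 1.293281e+07
Step 3: W^2 = 1.293281e+07 * 9.14581e-16 * 0.651 = 7.70009e-09
Step 4: W = sqrt(7.70009e-09) = 8.775e-05 cm = 0.8775 um

0.8775


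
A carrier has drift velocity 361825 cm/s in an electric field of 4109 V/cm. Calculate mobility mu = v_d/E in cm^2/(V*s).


Step 1: mu = v_d / E
Step 2: mu = 361825 / 4109
Step 3: mu = 88.06 cm^2/(V*s)

88.06


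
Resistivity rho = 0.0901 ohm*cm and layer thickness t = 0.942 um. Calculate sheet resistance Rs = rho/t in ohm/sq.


Step 1: Convert thickness to cm: t = 0.942 um = 9.4200e-05 cm
Step 2: Rs = rho / t = 0.0901 / 9.4200e-05
Step 3: Rs = 956.5 ohm/sq

956.5


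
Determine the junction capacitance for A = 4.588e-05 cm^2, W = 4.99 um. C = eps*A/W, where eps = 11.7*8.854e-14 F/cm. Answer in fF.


Step 1: eps_Si = 11.7 * 8.854e-14 = 1.035918e-12 F/cm
Step 2: W in cm = 4.99 * 1e-4 = 4.99e-04 cm
Step 3: C = 1.035918e-12 * 4.588e-05 / 4.99e-04 = 9.524633e-14 F
Step 4: C = 95.25 fF

95.25


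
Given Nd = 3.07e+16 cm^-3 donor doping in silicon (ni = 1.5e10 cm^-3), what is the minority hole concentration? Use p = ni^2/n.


Step 1: Since Nd >> ni, n ≈ Nd = 3.07e+16 cm^-3
Step 2: p = ni^2 / n = (1.5e10)^2 / 3.07e+16
Step 3: p = 2.25e20 / 3.07e+16 = 7.33e+03 cm^-3

7.33e+03


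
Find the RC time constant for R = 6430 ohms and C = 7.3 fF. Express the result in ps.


Step 1: tau = R * C
Step 2: tau = 6430 * 7.3 fF = 6430 * 7.3e-15 F
Step 3: tau = 4.6939e-11 s = 46.939 ps

46.939


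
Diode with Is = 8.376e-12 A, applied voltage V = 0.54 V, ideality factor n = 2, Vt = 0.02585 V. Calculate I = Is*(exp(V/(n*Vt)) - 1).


Step 1: V/(n*Vt) = 0.54/(2*0.02585) = 10.4449
Step 2: exp(10.4449) = 3.4369e+04
Step 3: I = 8.376e-12 * (3.4369e+04 - 1) = 2.88e-07 A

2.88e-07


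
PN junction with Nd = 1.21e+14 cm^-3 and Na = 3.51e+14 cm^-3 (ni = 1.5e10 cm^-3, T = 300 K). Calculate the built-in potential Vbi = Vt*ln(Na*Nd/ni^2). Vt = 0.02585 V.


Step 1: Compute Na*Nd/ni^2 = 3.51e+14 * 1.21e+14 / (1.5e10)^2 = 1.8876e+08
Step 2: ln(1.8876e+08) = 19.0560
Step 3: Vbi = 0.02585 * 19.0560 = 0.493 V

0.493


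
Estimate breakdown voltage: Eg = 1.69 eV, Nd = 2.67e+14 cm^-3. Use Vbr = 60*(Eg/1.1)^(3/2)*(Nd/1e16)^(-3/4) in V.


Step 1: Eg/1.1 = 1.69/1.1 = 1.536364
Step 2: (Eg/1.1)^1.5 = 1.536364^1.5 = 1.904326
Step 3: (Nd/1e16)^(-0.75) = (0.0267)^(-0.75) = 15.139675
Step 4: Vbr = 60 * 1.904326 * 15.139675 = 1729.9 V

1729.9


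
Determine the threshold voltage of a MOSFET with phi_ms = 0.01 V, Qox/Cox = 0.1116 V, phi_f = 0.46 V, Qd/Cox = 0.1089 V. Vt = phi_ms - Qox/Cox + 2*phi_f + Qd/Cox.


Step 1: Vt = phi_ms - Qox/Cox + 2*phi_f + Qd/Cox
Step 2: Vt = 0.01 - 0.1116 + 2*0.46 + 0.1089
Step 3: Vt = 0.01 - 0.1116 + 0.92 + 0.1089
Step 4: Vt = 0.9273 V

0.9273


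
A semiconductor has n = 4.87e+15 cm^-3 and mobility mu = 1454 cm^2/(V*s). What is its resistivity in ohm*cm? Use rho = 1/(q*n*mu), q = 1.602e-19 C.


Step 1: sigma = q * n * mu = 1.602e-19 * 4.87e+15 * 1454 = 1.13437e+00 S/cm
Step 2: rho = 1 / sigma = 1 / 1.13437e+00 = 0.8815 ohm*cm

0.8815


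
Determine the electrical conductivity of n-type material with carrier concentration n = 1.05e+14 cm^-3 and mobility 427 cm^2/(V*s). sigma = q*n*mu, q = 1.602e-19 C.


Step 1: sigma = q * n * mu
Step 2: sigma = 1.602e-19 * 1.05e+14 * 427
Step 3: sigma = 7.183e-03 S/cm

7.183e-03


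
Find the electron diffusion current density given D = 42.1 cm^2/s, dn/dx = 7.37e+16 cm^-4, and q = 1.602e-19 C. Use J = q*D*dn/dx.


Step 1: J = q * D * (dn/dx)
Step 2: J = 1.602e-19 * 42.1 * 7.37e+16
Step 3: J = 4.97e-01 A/cm^2

4.97e-01


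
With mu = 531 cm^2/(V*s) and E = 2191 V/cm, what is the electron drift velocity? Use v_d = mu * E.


Step 1: v_d = mu * E
Step 2: v_d = 531 * 2191 = 1163421
Step 3: v_d = 1.16e+06 cm/s

1.16e+06


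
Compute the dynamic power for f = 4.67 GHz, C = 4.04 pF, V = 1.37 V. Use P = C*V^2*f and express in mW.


Step 1: V^2 = 1.37^2 = 1.8769 V^2
Step 2: P = C*V^2*f = 4.04e-12 F * 1.8769 * 4.67e9 Hz
Step 3: P = 3.541109692e-02 W
Step 4: P = 35.411 mW

35.411


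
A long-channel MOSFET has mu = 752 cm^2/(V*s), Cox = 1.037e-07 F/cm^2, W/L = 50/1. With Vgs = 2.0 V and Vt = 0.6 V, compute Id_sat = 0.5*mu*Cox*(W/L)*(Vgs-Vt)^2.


Step 1: Overdrive voltage Vov = Vgs - Vt = 2.0 - 0.6 = 1.4 V
Step 2: W/L = 50/1 = 50
Step 3: Id = 0.5 * 752 * 1.037e-07 * 50 * 1.4^2
Step 4: Id = 3.82e-03 A

3.82e-03


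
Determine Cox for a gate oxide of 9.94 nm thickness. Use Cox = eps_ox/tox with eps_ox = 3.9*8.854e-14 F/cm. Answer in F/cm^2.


Step 1: eps_ox = 3.9 * 8.854e-14 = 3.45306e-13 F/cm
Step 2: tox in cm = 9.94 nm * 1e-7 = 9.9400e-07 cm
Step 3: Cox = 3.45306e-13 / 9.9400e-07 = 3.47e-07 F/cm^2

3.47e-07


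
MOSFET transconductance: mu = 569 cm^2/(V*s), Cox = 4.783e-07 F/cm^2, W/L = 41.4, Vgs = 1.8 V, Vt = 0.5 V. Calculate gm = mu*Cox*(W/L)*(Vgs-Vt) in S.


Step 1: Vov = Vgs - Vt = 1.8 - 0.5 = 1.3 V
Step 2: gm = mu * Cox * (W/L) * Vov
Step 3: gm = 569 * 4.783e-07 * 41.4 * 1.3 = 1.46e-02 S

1.46e-02


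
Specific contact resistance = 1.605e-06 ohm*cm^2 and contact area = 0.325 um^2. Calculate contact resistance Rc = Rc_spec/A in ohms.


Step 1: Convert area to cm^2: 0.325 um^2 = 3.2500e-09 cm^2
Step 2: Rc = Rc_spec / A = 1.605e-06 / 3.2500e-09
Step 3: Rc = 4.94e+02 ohms

4.94e+02


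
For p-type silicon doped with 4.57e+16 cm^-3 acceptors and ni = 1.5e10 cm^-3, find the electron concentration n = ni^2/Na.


Step 1: Majority hole concentration p ≈ Na = 4.57e+16 cm^-3
Step 2: n = ni^2 / Na = (1.5e10)^2 / 4.57e+16
Step 3: n = 4.92e+03 cm^-3

4.92e+03


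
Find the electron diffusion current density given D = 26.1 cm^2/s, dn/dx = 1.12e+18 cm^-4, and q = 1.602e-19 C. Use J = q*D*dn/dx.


Step 1: J = q * D * (dn/dx)
Step 2: J = 1.602e-19 * 26.1 * 1.12e+18
Step 3: J = 4.68e+00 A/cm^2

4.68e+00


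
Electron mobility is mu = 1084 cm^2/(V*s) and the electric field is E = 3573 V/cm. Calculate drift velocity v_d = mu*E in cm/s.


Step 1: v_d = mu * E
Step 2: v_d = 1084 * 3573 = 3873132
Step 3: v_d = 3.87e+06 cm/s

3.87e+06


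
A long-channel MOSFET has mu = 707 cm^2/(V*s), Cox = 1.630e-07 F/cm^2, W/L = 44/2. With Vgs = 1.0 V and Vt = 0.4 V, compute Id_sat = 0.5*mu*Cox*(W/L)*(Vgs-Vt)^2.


Step 1: Overdrive voltage Vov = Vgs - Vt = 1.0 - 0.4 = 0.6 V
Step 2: W/L = 44/2 = 22
Step 3: Id = 0.5 * 707 * 1.630e-07 * 22 * 0.6^2
Step 4: Id = 4.56e-04 A

4.56e-04


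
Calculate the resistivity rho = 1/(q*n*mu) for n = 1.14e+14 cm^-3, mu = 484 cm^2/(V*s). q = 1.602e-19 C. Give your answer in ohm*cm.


Step 1: sigma = q * n * mu = 1.602e-19 * 1.14e+14 * 484 = 8.83920e-03 S/cm
Step 2: rho = 1 / sigma = 1 / 8.83920e-03 = 113.1 ohm*cm

113.1


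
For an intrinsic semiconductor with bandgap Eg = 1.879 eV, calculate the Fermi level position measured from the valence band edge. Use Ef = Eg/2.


Step 1: For an intrinsic semiconductor, the Fermi level sits at midgap.
Step 2: Ef = Eg / 2 = 1.879 / 2 = 0.9395 eV

0.9395


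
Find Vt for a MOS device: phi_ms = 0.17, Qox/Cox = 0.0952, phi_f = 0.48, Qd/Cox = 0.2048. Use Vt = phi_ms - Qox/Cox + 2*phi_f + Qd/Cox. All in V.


Step 1: Vt = phi_ms - Qox/Cox + 2*phi_f + Qd/Cox
Step 2: Vt = 0.17 - 0.0952 + 2*0.48 + 0.2048
Step 3: Vt = 0.17 - 0.0952 + 0.96 + 0.2048
Step 4: Vt = 1.2396 V

1.2396


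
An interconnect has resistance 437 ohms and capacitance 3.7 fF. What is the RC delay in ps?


Step 1: tau = R * C
Step 2: tau = 437 * 3.7 fF = 437 * 3.7e-15 F
Step 3: tau = 1.6169e-12 s = 1.6169 ps

1.6169


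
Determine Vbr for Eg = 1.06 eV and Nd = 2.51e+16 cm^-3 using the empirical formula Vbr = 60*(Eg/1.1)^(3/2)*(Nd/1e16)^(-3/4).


Step 1: Eg/1.1 = 1.06/1.1 = 0.963636
Step 2: (Eg/1.1)^1.5 = 0.963636^1.5 = 0.945953
Step 3: (Nd/1e16)^(-0.75) = (2.51)^(-0.75) = 0.501470
Step 4: Vbr = 60 * 0.945953 * 0.501470 = 28.5 V

28.5


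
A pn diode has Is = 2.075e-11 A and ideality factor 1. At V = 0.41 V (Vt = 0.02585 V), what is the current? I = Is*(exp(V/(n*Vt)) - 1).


Step 1: V/(n*Vt) = 0.41/(1*0.02585) = 15.8607
Step 2: exp(15.8607) = 7.7306e+06
Step 3: I = 2.075e-11 * (7.7306e+06 - 1) = 1.60e-04 A

1.60e-04


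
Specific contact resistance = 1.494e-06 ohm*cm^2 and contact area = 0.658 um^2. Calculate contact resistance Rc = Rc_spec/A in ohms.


Step 1: Convert area to cm^2: 0.658 um^2 = 6.5800e-09 cm^2
Step 2: Rc = Rc_spec / A = 1.494e-06 / 6.5800e-09
Step 3: Rc = 2.27e+02 ohms

2.27e+02


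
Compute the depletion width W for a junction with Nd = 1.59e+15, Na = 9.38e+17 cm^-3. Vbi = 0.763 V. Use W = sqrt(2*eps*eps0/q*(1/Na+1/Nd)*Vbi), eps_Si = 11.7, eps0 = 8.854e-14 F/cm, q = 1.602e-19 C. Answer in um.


Step 1: 1/Na + 1/Nd = 1/9.38e+17 + 1/1.59e+15 = 6.29997e-16
Step 2: 2*eps*eps0/q = 2*11.7*8.854e-14/1.602e-19 = 1.293281e+07
Step 3: W^2 = 1.293281e+07 * 6.29997e-16 * 0.763 = 6.21664e-09
Step 4: W = sqrt(6.21664e-09) = 7.885e-05 cm = 0.7885 um

0.7885


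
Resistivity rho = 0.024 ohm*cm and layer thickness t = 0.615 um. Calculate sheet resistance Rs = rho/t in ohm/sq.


Step 1: Convert thickness to cm: t = 0.615 um = 6.1500e-05 cm
Step 2: Rs = rho / t = 0.024 / 6.1500e-05
Step 3: Rs = 390.2 ohm/sq

390.2


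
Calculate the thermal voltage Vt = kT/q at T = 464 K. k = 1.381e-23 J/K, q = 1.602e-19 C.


Step 1: kT = 1.381e-23 * 464 = 6.40784e-21 J
Step 2: Vt = kT/q = 6.40784e-21 / 1.602e-19
Step 3: Vt = 0.04 V

0.04


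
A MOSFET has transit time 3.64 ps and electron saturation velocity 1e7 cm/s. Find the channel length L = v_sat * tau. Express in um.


Step 1: tau in seconds = 3.64 ps * 1e-12 = 3.6400e-12 s
Step 2: L = v_sat * tau = 1e7 * 3.6400e-12 = 3.6400e-05 cm
Step 3: L in um = 3.6400e-05 * 1e4 = 0.364 um

0.364


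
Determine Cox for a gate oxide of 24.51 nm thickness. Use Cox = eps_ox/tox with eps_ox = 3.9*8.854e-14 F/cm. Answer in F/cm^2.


Step 1: eps_ox = 3.9 * 8.854e-14 = 3.45306e-13 F/cm
Step 2: tox in cm = 24.51 nm * 1e-7 = 2.4510e-06 cm
Step 3: Cox = 3.45306e-13 / 2.4510e-06 = 1.41e-07 F/cm^2

1.41e-07


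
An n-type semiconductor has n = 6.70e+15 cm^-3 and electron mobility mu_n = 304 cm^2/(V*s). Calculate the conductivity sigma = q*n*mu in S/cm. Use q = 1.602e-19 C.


Step 1: sigma = q * n * mu
Step 2: sigma = 1.602e-19 * 6.70e+15 * 304
Step 3: sigma = 3.263e-01 S/cm

3.263e-01


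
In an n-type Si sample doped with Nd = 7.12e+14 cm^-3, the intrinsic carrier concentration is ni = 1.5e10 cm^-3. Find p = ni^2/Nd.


Step 1: Since Nd >> ni, n ≈ Nd = 7.12e+14 cm^-3
Step 2: p = ni^2 / n = (1.5e10)^2 / 7.12e+14
Step 3: p = 2.25e20 / 7.12e+14 = 3.16e+05 cm^-3

3.16e+05


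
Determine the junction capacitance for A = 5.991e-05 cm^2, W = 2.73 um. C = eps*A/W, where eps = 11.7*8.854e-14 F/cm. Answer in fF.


Step 1: eps_Si = 11.7 * 8.854e-14 = 1.035918e-12 F/cm
Step 2: W in cm = 2.73 * 1e-4 = 2.73e-04 cm
Step 3: C = 1.035918e-12 * 5.991e-05 / 2.73e-04 = 2.273328e-13 F
Step 4: C = 227.33 fF

227.33


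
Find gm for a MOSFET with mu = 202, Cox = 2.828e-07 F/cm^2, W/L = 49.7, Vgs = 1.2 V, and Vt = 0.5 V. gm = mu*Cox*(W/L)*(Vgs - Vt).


Step 1: Vov = Vgs - Vt = 1.2 - 0.5 = 0.7 V
Step 2: gm = mu * Cox * (W/L) * Vov
Step 3: gm = 202 * 2.828e-07 * 49.7 * 0.7 = 1.99e-03 S

1.99e-03


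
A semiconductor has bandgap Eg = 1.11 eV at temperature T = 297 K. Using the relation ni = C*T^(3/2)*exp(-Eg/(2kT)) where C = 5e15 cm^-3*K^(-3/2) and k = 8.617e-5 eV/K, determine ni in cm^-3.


Step 1: Compute kT = 8.617e-5 * 297 = 0.02559249 eV
Step 2: Exponent = -Eg/(2kT) = -1.11/(2*0.02559249) = -21.68605
Step 3: T^(3/2) = 297^1.5 = 5118.41
Step 4: ni = 5e15 * 5118.41 * exp(-21.68605) = 9.77e+09 cm^-3

9.77e+09


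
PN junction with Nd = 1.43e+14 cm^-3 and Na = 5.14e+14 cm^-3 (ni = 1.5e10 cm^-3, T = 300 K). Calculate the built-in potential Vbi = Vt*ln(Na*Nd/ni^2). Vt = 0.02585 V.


Step 1: Compute Na*Nd/ni^2 = 5.14e+14 * 1.43e+14 / (1.5e10)^2 = 3.2668e+08
Step 2: ln(3.2668e+08) = 19.6045
Step 3: Vbi = 0.02585 * 19.6045 = 0.507 V

0.507


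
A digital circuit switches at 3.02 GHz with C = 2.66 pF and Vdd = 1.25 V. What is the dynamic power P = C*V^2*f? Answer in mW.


Step 1: V^2 = 1.25^2 = 1.5625 V^2
Step 2: P = C*V^2*f = 2.66e-12 F * 1.5625 * 3.02e9 Hz
Step 3: P = 1.2551875e-02 W
Step 4: P = 12.552 mW

12.552


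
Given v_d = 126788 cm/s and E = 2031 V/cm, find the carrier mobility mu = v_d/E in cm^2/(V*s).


Step 1: mu = v_d / E
Step 2: mu = 126788 / 2031
Step 3: mu = 62.43 cm^2/(V*s)

62.43


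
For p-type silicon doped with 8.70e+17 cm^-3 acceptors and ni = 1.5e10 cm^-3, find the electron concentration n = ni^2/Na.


Step 1: Majority hole concentration p ≈ Na = 8.70e+17 cm^-3
Step 2: n = ni^2 / Na = (1.5e10)^2 / 8.70e+17
Step 3: n = 2.59e+02 cm^-3

2.59e+02


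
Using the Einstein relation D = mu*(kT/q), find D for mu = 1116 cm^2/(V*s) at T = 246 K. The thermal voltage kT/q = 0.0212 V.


Step 1: D = mu * (kT/q)
Step 2: D = 1116 * 0.0212
Step 3: D = 23.66 cm^2/s

23.66


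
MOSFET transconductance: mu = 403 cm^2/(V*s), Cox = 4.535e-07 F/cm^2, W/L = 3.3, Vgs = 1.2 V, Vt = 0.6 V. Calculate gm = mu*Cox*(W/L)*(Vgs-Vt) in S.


Step 1: Vov = Vgs - Vt = 1.2 - 0.6 = 0.6 V
Step 2: gm = mu * Cox * (W/L) * Vov
Step 3: gm = 403 * 4.535e-07 * 3.3 * 0.6 = 3.62e-04 S

3.62e-04


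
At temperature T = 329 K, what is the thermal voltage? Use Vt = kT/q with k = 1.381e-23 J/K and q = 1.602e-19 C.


Step 1: kT = 1.381e-23 * 329 = 4.54349e-21 J
Step 2: Vt = kT/q = 4.54349e-21 / 1.602e-19
Step 3: Vt = 0.02836 V

0.02836


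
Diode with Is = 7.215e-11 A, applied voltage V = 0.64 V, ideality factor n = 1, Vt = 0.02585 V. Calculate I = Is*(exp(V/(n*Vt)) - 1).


Step 1: V/(n*Vt) = 0.64/(1*0.02585) = 24.7582
Step 2: exp(24.7582) = 5.6539e+10
Step 3: I = 7.215e-11 * (5.6539e+10 - 1) = 4.08e+00 A

4.08e+00


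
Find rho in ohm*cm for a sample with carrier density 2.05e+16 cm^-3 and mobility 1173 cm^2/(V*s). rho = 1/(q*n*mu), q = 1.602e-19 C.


Step 1: sigma = q * n * mu = 1.602e-19 * 2.05e+16 * 1173 = 3.85225e+00 S/cm
Step 2: rho = 1 / sigma = 1 / 3.85225e+00 = 0.2596 ohm*cm

0.2596


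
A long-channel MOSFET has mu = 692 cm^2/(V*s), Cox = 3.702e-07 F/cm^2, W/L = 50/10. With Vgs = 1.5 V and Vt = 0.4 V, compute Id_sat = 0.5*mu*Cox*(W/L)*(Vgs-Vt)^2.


Step 1: Overdrive voltage Vov = Vgs - Vt = 1.5 - 0.4 = 1.1 V
Step 2: W/L = 50/10 = 5
Step 3: Id = 0.5 * 692 * 3.702e-07 * 5 * 1.1^2
Step 4: Id = 7.75e-04 A

7.75e-04


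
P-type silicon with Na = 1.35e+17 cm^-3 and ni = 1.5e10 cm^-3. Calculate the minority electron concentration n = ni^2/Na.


Step 1: Majority hole concentration p ≈ Na = 1.35e+17 cm^-3
Step 2: n = ni^2 / Na = (1.5e10)^2 / 1.35e+17
Step 3: n = 1.67e+03 cm^-3

1.67e+03


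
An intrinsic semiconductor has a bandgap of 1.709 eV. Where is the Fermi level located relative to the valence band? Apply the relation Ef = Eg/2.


Step 1: For an intrinsic semiconductor, the Fermi level sits at midgap.
Step 2: Ef = Eg / 2 = 1.709 / 2 = 0.8545 eV

0.8545


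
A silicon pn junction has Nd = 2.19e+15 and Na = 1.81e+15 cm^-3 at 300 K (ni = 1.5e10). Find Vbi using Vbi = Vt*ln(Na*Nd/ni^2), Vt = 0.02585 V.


Step 1: Compute Na*Nd/ni^2 = 1.81e+15 * 2.19e+15 / (1.5e10)^2 = 1.7617e+10
Step 2: ln(1.7617e+10) = 23.5921
Step 3: Vbi = 0.02585 * 23.5921 = 0.61 V

0.61


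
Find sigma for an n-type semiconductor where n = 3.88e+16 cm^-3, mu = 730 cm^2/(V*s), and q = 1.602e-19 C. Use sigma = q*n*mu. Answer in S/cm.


Step 1: sigma = q * n * mu
Step 2: sigma = 1.602e-19 * 3.88e+16 * 730
Step 3: sigma = 4.538e+00 S/cm

4.538e+00


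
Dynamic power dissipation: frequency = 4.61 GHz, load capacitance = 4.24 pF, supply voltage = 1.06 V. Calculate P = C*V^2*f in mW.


Step 1: V^2 = 1.06^2 = 1.1236 V^2
Step 2: P = C*V^2*f = 4.24e-12 F * 1.1236 * 4.61e9 Hz
Step 3: P = 2.196233504e-02 W
Step 4: P = 21.962 mW

21.962


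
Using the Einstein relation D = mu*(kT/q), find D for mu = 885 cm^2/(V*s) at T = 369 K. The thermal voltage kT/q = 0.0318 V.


Step 1: D = mu * (kT/q)
Step 2: D = 885 * 0.0318
Step 3: D = 28.14 cm^2/s

28.14


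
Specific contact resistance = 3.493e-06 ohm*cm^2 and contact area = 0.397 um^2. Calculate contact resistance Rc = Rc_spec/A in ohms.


Step 1: Convert area to cm^2: 0.397 um^2 = 3.9700e-09 cm^2
Step 2: Rc = Rc_spec / A = 3.493e-06 / 3.9700e-09
Step 3: Rc = 8.80e+02 ohms

8.80e+02


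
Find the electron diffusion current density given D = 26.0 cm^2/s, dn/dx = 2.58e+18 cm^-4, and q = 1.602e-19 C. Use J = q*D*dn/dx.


Step 1: J = q * D * (dn/dx)
Step 2: J = 1.602e-19 * 26.0 * 2.58e+18
Step 3: J = 1.07e+01 A/cm^2

1.07e+01


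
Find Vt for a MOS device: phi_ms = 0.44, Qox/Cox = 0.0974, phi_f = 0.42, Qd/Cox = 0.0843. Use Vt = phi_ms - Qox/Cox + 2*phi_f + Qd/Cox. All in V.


Step 1: Vt = phi_ms - Qox/Cox + 2*phi_f + Qd/Cox
Step 2: Vt = 0.44 - 0.0974 + 2*0.42 + 0.0843
Step 3: Vt = 0.44 - 0.0974 + 0.84 + 0.0843
Step 4: Vt = 1.2669 V

1.2669


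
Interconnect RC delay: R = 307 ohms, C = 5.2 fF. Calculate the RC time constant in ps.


Step 1: tau = R * C
Step 2: tau = 307 * 5.2 fF = 307 * 5.2e-15 F
Step 3: tau = 1.5964e-12 s = 1.5964 ps

1.5964


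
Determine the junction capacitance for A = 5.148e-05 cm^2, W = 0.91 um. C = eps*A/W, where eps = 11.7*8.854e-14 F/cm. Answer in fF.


Step 1: eps_Si = 11.7 * 8.854e-14 = 1.035918e-12 F/cm
Step 2: W in cm = 0.91 * 1e-4 = 9.10e-05 cm
Step 3: C = 1.035918e-12 * 5.148e-05 / 9.10e-05 = 5.860336e-13 F
Step 4: C = 586.03 fF

586.03


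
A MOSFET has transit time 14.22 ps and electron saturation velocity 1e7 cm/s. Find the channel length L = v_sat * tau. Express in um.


Step 1: tau in seconds = 14.22 ps * 1e-12 = 1.4220e-11 s
Step 2: L = v_sat * tau = 1e7 * 1.4220e-11 = 1.4220e-04 cm
Step 3: L in um = 1.4220e-04 * 1e4 = 1.422 um

1.422


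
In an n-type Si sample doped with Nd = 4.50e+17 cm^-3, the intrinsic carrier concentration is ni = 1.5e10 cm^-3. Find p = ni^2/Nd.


Step 1: Since Nd >> ni, n ≈ Nd = 4.50e+17 cm^-3
Step 2: p = ni^2 / n = (1.5e10)^2 / 4.50e+17
Step 3: p = 2.25e20 / 4.50e+17 = 5.00e+02 cm^-3

5.00e+02


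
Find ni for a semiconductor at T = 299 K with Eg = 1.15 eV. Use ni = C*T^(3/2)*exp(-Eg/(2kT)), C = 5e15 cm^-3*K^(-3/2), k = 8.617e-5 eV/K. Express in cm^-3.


Step 1: Compute kT = 8.617e-5 * 299 = 0.02576483 eV
Step 2: Exponent = -Eg/(2kT) = -1.15/(2*0.02576483) = -22.31724
Step 3: T^(3/2) = 299^1.5 = 5170.19
Step 4: ni = 5e15 * 5170.19 * exp(-22.31724) = 5.25e+09 cm^-3

5.25e+09


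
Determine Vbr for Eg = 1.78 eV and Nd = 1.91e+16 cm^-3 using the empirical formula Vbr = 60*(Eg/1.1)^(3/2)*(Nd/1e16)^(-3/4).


Step 1: Eg/1.1 = 1.78/1.1 = 1.618182
Step 2: (Eg/1.1)^1.5 = 1.618182^1.5 = 2.058453
Step 3: (Nd/1e16)^(-0.75) = (1.91)^(-0.75) = 0.615496
Step 4: Vbr = 60 * 2.058453 * 0.615496 = 76.0 V

76.0


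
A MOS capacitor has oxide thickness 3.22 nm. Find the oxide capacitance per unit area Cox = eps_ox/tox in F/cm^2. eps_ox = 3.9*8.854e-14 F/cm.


Step 1: eps_ox = 3.9 * 8.854e-14 = 3.45306e-13 F/cm
Step 2: tox in cm = 3.22 nm * 1e-7 = 3.2200e-07 cm
Step 3: Cox = 3.45306e-13 / 3.2200e-07 = 1.07e-06 F/cm^2

1.07e-06


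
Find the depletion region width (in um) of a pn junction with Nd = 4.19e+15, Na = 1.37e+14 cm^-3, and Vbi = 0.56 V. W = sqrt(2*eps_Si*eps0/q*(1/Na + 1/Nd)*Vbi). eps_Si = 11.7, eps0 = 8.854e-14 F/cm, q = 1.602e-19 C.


Step 1: 1/Na + 1/Nd = 1/1.37e+14 + 1/4.19e+15 = 7.53793e-15
Step 2: 2*eps*eps0/q = 2*11.7*8.854e-14/1.602e-19 = 1.293281e+07
Step 3: W^2 = 1.293281e+07 * 7.53793e-15 * 0.56 = 5.45925e-08
Step 4: W = sqrt(5.45925e-08) = 2.337e-04 cm = 2.337 um

2.337


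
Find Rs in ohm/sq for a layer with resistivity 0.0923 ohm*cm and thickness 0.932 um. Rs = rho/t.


Step 1: Convert thickness to cm: t = 0.932 um = 9.3200e-05 cm
Step 2: Rs = rho / t = 0.0923 / 9.3200e-05
Step 3: Rs = 990.3 ohm/sq

990.3
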